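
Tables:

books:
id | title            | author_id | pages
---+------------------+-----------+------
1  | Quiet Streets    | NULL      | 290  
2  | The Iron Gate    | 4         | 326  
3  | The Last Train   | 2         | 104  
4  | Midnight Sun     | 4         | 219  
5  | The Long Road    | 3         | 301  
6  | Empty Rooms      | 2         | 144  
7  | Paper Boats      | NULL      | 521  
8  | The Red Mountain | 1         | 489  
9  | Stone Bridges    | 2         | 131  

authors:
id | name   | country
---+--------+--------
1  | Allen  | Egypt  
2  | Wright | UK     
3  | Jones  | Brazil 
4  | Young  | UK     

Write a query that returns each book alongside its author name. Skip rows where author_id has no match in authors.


INNER JOIN keeps only books rows whose author_id matches an id in authors. Walk through each book:
  - book 1 (Quiet Streets): author_id=NULL, no match -> dropped
  - book 2 (The Iron Gate): author_id=4 -> matches Young
  - book 3 (The Last Train): author_id=2 -> matches Wright
  - book 4 (Midnight Sun): author_id=4 -> matches Young
  - book 5 (The Long Road): author_id=3 -> matches Jones
  - book 6 (Empty Rooms): author_id=2 -> matches Wright
  - book 7 (Paper Boats): author_id=NULL, no match -> dropped
  - book 8 (The Red Mountain): author_id=1 -> matches Allen
  - book 9 (Stone Bridges): author_id=2 -> matches Wright
So 2 of 9 rows are dropped.

SQL:
SELECT a.title, b.name AS author
FROM books a
INNER JOIN authors b ON a.author_id = b.id

Result:
title            | author
-----------------+-------
The Iron Gate    | Young 
The Last Train   | Wright
Midnight Sun     | Young 
The Long Road    | Jones 
Empty Rooms      | Wright
The Red Mountain | Allen 
Stone Bridges    | Wright


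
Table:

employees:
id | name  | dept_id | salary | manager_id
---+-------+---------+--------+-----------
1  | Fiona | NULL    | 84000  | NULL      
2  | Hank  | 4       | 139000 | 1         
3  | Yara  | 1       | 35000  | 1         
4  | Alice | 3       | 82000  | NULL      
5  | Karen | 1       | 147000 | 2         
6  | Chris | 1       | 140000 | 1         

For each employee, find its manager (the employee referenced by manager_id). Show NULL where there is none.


This is a self-join: employees is joined to a second copy of itself, matching each row's manager_id to another row's id. Use LEFT JOIN so rows with manager_id=NULL are kept.
  - employee 1 (Fiona): manager_id=NULL -> NULL
  - employee 2 (Hank): manager_id=1 -> Fiona
  - employee 3 (Yara): manager_id=1 -> Fiona
  - employee 4 (Alice): manager_id=NULL -> NULL
  - employee 5 (Karen): manager_id=2 -> Hank
  - employee 6 (Chris): manager_id=1 -> Fiona

SQL:
SELECT a.name AS item, b.name AS manager
FROM employees a
LEFT JOIN employees b ON a.manager_id = b.id

Result:
item  | manager
------+--------
Fiona | NULL   
Hank  | Fiona  
Yara  | Fiona  
Alice | NULL   
Karen | Hank   
Chris | Fiona  


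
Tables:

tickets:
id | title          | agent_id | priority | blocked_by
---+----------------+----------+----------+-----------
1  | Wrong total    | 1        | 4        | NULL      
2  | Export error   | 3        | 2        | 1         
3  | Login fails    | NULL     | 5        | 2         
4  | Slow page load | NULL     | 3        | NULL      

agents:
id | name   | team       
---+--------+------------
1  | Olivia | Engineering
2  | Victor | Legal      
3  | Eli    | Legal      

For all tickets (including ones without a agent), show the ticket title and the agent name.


LEFT JOIN keeps every row from tickets (the left table); where agent_id has no match in agents, the agent columns become NULL. Walk through each ticket:
  - ticket 1 (Wrong total): agent_id=1 -> matches Olivia
  - ticket 2 (Export error): agent_id=3 -> matches Eli
  - ticket 3 (Login fails): agent_id=NULL, no match -> kept with NULL
  - ticket 4 (Slow page load): agent_id=NULL, no match -> kept with NULL
All 4 rows appear; 2 have NULL agent.

SQL:
SELECT a.title, b.name AS agent
FROM tickets a
LEFT JOIN agents b ON a.agent_id = b.id

Result:
title          | agent 
---------------+-------
Wrong total    | Olivia
Export error   | Eli   
Login fails    | NULL  
Slow page load | NULL  


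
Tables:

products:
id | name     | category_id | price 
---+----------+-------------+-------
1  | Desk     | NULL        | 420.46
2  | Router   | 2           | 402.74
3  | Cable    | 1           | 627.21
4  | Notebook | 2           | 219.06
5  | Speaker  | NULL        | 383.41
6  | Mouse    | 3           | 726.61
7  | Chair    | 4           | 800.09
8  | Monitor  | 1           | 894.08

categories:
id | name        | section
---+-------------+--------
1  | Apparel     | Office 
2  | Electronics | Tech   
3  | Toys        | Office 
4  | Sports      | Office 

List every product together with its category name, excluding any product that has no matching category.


INNER JOIN keeps only products rows whose category_id matches an id in categories. Walk through each product:
  - product 1 (Desk): category_id=NULL, no match -> dropped
  - product 2 (Router): category_id=2 -> matches Electronics
  - product 3 (Cable): category_id=1 -> matches Apparel
  - product 4 (Notebook): category_id=2 -> matches Electronics
  - product 5 (Speaker): category_id=NULL, no match -> dropped
  - product 6 (Mouse): category_id=3 -> matches Toys
  - product 7 (Chair): category_id=4 -> matches Sports
  - product 8 (Monitor): category_id=1 -> matches Apparel
So 2 of 8 rows are dropped.

SQL:
SELECT a.name, b.name AS category
FROM products a
INNER JOIN categories b ON a.category_id = b.id

Result:
name     | category   
---------+------------
Router   | Electronics
Cable    | Apparel    
Notebook | Electronics
Mouse    | Toys       
Chair    | Sports     
Monitor  | Apparel    


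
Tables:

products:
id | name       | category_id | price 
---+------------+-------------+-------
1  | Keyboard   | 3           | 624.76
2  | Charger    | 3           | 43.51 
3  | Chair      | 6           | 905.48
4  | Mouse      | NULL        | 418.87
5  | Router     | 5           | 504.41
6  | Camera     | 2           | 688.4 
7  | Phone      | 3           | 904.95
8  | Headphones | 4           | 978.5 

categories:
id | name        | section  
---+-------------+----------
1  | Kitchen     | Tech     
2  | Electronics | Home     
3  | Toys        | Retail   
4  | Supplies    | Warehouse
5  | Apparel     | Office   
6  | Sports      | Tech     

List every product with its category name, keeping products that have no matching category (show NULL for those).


LEFT JOIN keeps every row from products (the left table); where category_id has no match in categories, the category columns become NULL. Walk through each product:
  - product 1 (Keyboard): category_id=3 -> matches Toys
  - product 2 (Charger): category_id=3 -> matches Toys
  - product 3 (Chair): category_id=6 -> matches Sports
  - product 4 (Mouse): category_id=NULL, no match -> kept with NULL
  - product 5 (Router): category_id=5 -> matches Apparel
  - product 6 (Camera): category_id=2 -> matches Electronics
  - product 7 (Phone): category_id=3 -> matches Toys
  - product 8 (Headphones): category_id=4 -> matches Supplies
All 8 rows appear; 1 has NULL category.

SQL:
SELECT a.name, b.name AS category
FROM products a
LEFT JOIN categories b ON a.category_id = b.id

Result:
name       | category   
-----------+------------
Keyboard   | Toys       
Charger    | Toys       
Chair      | Sports     
Mouse      | NULL       
Router     | Apparel    
Camera     | Electronics
Phone      | Toys       
Headphones | Supplies   


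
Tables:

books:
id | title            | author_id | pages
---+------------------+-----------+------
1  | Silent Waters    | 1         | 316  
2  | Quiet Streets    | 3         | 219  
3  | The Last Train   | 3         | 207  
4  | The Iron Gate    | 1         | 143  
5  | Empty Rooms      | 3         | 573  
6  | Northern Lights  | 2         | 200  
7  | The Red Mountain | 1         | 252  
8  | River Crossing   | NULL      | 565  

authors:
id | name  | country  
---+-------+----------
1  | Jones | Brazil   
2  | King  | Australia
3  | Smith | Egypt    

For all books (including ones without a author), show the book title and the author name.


LEFT JOIN keeps every row from books (the left table); where author_id has no match in authors, the author columns become NULL. Walk through each book:
  - book 1 (Silent Waters): author_id=1 -> matches Jones
  - book 2 (Quiet Streets): author_id=3 -> matches Smith
  - book 3 (The Last Train): author_id=3 -> matches Smith
  - book 4 (The Iron Gate): author_id=1 -> matches Jones
  - book 5 (Empty Rooms): author_id=3 -> matches Smith
  - book 6 (Northern Lights): author_id=2 -> matches King
  - book 7 (The Red Mountain): author_id=1 -> matches Jones
  - book 8 (River Crossing): author_id=NULL, no match -> kept with NULL
All 8 rows appear; 1 has NULL author.

SQL:
SELECT a.title, b.name AS author
FROM books a
LEFT JOIN authors b ON a.author_id = b.id

Result:
title            | author
-----------------+-------
Silent Waters    | Jones 
Quiet Streets    | Smith 
The Last Train   | Smith 
The Iron Gate    | Jones 
Empty Rooms      | Smith 
Northern Lights  | King  
The Red Mountain | Jones 
River Crossing   | NULL  


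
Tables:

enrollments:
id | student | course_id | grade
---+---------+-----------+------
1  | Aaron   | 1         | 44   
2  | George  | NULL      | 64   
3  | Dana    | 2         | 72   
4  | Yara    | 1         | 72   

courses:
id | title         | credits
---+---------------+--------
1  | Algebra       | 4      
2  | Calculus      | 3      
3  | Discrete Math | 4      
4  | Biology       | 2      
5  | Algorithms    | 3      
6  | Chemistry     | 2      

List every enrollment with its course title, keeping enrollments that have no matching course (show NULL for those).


LEFT JOIN keeps every row from enrollments (the left table); where course_id has no match in courses, the course columns become NULL. Walk through each enrollment:
  - enrollment 1 (Aaron): course_id=1 -> matches Algebra
  - enrollment 2 (George): course_id=NULL, no match -> kept with NULL
  - enrollment 3 (Dana): course_id=2 -> matches Calculus
  - enrollment 4 (Yara): course_id=1 -> matches Algebra
All 4 rows appear; 1 has NULL course.

SQL:
SELECT a.student, b.title AS course
FROM enrollments a
LEFT JOIN courses b ON a.course_id = b.id

Result:
student | course  
--------+---------
Aaron   | Algebra 
George  | NULL    
Dana    | Calculus
Yara    | Algebra 


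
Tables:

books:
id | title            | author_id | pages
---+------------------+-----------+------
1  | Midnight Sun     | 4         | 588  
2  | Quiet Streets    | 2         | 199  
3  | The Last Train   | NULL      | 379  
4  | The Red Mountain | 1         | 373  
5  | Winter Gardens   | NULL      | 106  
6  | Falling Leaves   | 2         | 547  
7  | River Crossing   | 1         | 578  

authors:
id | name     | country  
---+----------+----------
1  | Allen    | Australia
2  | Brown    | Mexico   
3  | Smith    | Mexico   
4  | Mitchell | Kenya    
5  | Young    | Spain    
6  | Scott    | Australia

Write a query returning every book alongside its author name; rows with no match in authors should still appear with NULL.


LEFT JOIN keeps every row from books (the left table); where author_id has no match in authors, the author columns become NULL. Walk through each book:
  - book 1 (Midnight Sun): author_id=4 -> matches Mitchell
  - book 2 (Quiet Streets): author_id=2 -> matches Brown
  - book 3 (The Last Train): author_id=NULL, no match -> kept with NULL
  - book 4 (The Red Mountain): author_id=1 -> matches Allen
  - book 5 (Winter Gardens): author_id=NULL, no match -> kept with NULL
  - book 6 (Falling Leaves): author_id=2 -> matches Brown
  - book 7 (River Crossing): author_id=1 -> matches Allen
All 7 rows appear; 2 have NULL author.

SQL:
SELECT a.title, b.name AS author
FROM books a
LEFT JOIN authors b ON a.author_id = b.id

Result:
title            | author  
-----------------+---------
Midnight Sun     | Mitchell
Quiet Streets    | Brown   
The Last Train   | NULL    
The Red Mountain | Allen   
Winter Gardens   | NULL    
Falling Leaves   | Brown   
River Crossing   | Allen   


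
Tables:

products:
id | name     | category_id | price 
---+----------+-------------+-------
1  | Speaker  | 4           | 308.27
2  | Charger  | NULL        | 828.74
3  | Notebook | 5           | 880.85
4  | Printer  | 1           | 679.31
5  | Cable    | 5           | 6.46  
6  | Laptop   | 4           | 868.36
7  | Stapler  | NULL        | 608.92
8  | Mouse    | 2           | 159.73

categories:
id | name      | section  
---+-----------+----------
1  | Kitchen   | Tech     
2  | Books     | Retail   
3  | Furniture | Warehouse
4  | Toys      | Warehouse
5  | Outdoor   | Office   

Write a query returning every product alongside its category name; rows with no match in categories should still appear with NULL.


LEFT JOIN keeps every row from products (the left table); where category_id has no match in categories, the category columns become NULL. Walk through each product:
  - product 1 (Speaker): category_id=4 -> matches Toys
  - product 2 (Charger): category_id=NULL, no match -> kept with NULL
  - product 3 (Notebook): category_id=5 -> matches Outdoor
  - product 4 (Printer): category_id=1 -> matches Kitchen
  - product 5 (Cable): category_id=5 -> matches Outdoor
  - product 6 (Laptop): category_id=4 -> matches Toys
  - product 7 (Stapler): category_id=NULL, no match -> kept with NULL
  - product 8 (Mouse): category_id=2 -> matches Books
All 8 rows appear; 2 have NULL category.

SQL:
SELECT a.name, b.name AS category
FROM products a
LEFT JOIN categories b ON a.category_id = b.id

Result:
name     | category
---------+---------
Speaker  | Toys    
Charger  | NULL    
Notebook | Outdoor 
Printer  | Kitchen 
Cable    | Outdoor 
Laptop   | Toys    
Stapler  | NULL    
Mouse    | Books   


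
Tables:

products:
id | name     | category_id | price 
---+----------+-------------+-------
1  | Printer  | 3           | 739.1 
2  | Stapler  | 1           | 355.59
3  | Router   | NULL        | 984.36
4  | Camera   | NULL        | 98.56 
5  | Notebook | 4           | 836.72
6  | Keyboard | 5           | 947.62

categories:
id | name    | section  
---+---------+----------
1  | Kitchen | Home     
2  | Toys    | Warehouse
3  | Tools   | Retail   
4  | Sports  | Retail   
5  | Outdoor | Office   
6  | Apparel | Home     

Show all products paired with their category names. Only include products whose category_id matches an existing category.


INNER JOIN keeps only products rows whose category_id matches an id in categories. Walk through each product:
  - product 1 (Printer): category_id=3 -> matches Tools
  - product 2 (Stapler): category_id=1 -> matches Kitchen
  - product 3 (Router): category_id=NULL, no match -> dropped
  - product 4 (Camera): category_id=NULL, no match -> dropped
  - product 5 (Notebook): category_id=4 -> matches Sports
  - product 6 (Keyboard): category_id=5 -> matches Outdoor
So 2 of 6 rows are dropped.

SQL:
SELECT a.name, b.name AS category
FROM products a
INNER JOIN categories b ON a.category_id = b.id

Result:
name     | category
---------+---------
Printer  | Tools   
Stapler  | Kitchen 
Notebook | Sports  
Keyboard | Outdoor 


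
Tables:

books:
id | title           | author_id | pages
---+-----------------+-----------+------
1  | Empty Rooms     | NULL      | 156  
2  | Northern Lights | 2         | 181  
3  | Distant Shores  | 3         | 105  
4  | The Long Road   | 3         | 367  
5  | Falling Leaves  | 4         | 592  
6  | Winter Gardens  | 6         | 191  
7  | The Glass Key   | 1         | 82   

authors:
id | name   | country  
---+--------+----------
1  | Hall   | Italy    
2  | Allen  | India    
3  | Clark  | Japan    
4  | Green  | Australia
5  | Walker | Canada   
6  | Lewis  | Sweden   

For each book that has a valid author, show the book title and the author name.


INNER JOIN keeps only books rows whose author_id matches an id in authors. Walk through each book:
  - book 1 (Empty Rooms): author_id=NULL, no match -> dropped
  - book 2 (Northern Lights): author_id=2 -> matches Allen
  - book 3 (Distant Shores): author_id=3 -> matches Clark
  - book 4 (The Long Road): author_id=3 -> matches Clark
  - book 5 (Falling Leaves): author_id=4 -> matches Green
  - book 6 (Winter Gardens): author_id=6 -> matches Lewis
  - book 7 (The Glass Key): author_id=1 -> matches Hall
So 1 of 7 rows is dropped.

SQL:
SELECT a.title, b.name AS author
FROM books a
INNER JOIN authors b ON a.author_id = b.id

Result:
title           | author
----------------+-------
Northern Lights | Allen 
Distant Shores  | Clark 
The Long Road   | Clark 
Falling Leaves  | Green 
Winter Gardens  | Lewis 
The Glass Key   | Hall  


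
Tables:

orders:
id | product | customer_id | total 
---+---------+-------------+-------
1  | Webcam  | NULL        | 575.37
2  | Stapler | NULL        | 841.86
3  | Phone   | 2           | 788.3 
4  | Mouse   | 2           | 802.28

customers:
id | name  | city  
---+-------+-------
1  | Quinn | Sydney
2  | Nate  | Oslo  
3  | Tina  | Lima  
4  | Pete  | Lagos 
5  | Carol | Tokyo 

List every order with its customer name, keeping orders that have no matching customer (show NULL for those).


LEFT JOIN keeps every row from orders (the left table); where customer_id has no match in customers, the customer columns become NULL. Walk through each order:
  - order 1 (Webcam): customer_id=NULL, no match -> kept with NULL
  - order 2 (Stapler): customer_id=NULL, no match -> kept with NULL
  - order 3 (Phone): customer_id=2 -> matches Nate
  - order 4 (Mouse): customer_id=2 -> matches Nate
All 4 rows appear; 2 have NULL customer.

SQL:
SELECT a.product, b.name AS customer
FROM orders a
LEFT JOIN customers b ON a.customer_id = b.id

Result:
product | customer
--------+---------
Webcam  | NULL    
Stapler | NULL    
Phone   | Nate    
Mouse   | Nate    


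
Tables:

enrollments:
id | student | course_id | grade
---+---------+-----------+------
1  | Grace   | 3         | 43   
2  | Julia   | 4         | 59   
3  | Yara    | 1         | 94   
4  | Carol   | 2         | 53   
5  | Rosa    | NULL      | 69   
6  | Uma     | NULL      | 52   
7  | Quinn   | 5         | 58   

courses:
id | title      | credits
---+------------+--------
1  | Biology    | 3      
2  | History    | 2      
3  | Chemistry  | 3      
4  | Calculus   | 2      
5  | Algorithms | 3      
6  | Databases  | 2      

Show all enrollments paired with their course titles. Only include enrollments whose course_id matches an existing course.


INNER JOIN keeps only enrollments rows whose course_id matches an id in courses. Walk through each enrollment:
  - enrollment 1 (Grace): course_id=3 -> matches Chemistry
  - enrollment 2 (Julia): course_id=4 -> matches Calculus
  - enrollment 3 (Yara): course_id=1 -> matches Biology
  - enrollment 4 (Carol): course_id=2 -> matches History
  - enrollment 5 (Rosa): course_id=NULL, no match -> dropped
  - enrollment 6 (Uma): course_id=NULL, no match -> dropped
  - enrollment 7 (Quinn): course_id=5 -> matches Algorithms
So 2 of 7 rows are dropped.

SQL:
SELECT a.student, b.title AS course
FROM enrollments a
INNER JOIN courses b ON a.course_id = b.id

Result:
student | course    
--------+-----------
Grace   | Chemistry 
Julia   | Calculus  
Yara    | Biology   
Carol   | History   
Quinn   | Algorithms


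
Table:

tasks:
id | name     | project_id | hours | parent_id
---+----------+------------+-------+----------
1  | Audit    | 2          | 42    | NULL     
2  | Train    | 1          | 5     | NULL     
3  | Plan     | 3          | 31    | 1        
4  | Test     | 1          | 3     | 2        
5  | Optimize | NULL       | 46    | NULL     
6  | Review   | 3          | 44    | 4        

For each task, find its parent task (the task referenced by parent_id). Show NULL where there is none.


This is a self-join: tasks is joined to a second copy of itself, matching each row's parent_id to another row's id. Use LEFT JOIN so rows with parent_id=NULL are kept.
  - task 1 (Audit): parent_id=NULL -> NULL
  - task 2 (Train): parent_id=NULL -> NULL
  - task 3 (Plan): parent_id=1 -> Audit
  - task 4 (Test): parent_id=2 -> Train
  - task 5 (Optimize): parent_id=NULL -> NULL
  - task 6 (Review): parent_id=4 -> Test

SQL:
SELECT a.name AS item, b.name AS parent
FROM tasks a
LEFT JOIN tasks b ON a.parent_id = b.id

Result:
item     | parent
---------+-------
Audit    | NULL  
Train    | NULL  
Plan     | Audit 
Test     | Train 
Optimize | NULL  
Review   | Test  


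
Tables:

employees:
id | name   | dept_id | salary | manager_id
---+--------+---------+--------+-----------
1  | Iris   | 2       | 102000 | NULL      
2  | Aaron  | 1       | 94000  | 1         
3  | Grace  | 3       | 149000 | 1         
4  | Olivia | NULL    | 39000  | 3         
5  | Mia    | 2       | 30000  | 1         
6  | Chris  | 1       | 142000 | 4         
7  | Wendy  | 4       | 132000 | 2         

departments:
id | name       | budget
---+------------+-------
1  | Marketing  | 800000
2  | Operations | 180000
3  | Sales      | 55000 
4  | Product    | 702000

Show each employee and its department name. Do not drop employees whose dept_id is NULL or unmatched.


LEFT JOIN keeps every row from employees (the left table); where dept_id has no match in departments, the department columns become NULL. Walk through each employee:
  - employee 1 (Iris): dept_id=2 -> matches Operations
  - employee 2 (Aaron): dept_id=1 -> matches Marketing
  - employee 3 (Grace): dept_id=3 -> matches Sales
  - employee 4 (Olivia): dept_id=NULL, no match -> kept with NULL
  - employee 5 (Mia): dept_id=2 -> matches Operations
  - employee 6 (Chris): dept_id=1 -> matches Marketing
  - employee 7 (Wendy): dept_id=4 -> matches Product
All 7 rows appear; 1 has NULL department.

SQL:
SELECT a.name, b.name AS department
FROM employees a
LEFT JOIN departments b ON a.dept_id = b.id

Result:
name   | department
-------+-----------
Iris   | Operations
Aaron  | Marketing 
Grace  | Sales     
Olivia | NULL      
Mia    | Operations
Chris  | Marketing 
Wendy  | Product   


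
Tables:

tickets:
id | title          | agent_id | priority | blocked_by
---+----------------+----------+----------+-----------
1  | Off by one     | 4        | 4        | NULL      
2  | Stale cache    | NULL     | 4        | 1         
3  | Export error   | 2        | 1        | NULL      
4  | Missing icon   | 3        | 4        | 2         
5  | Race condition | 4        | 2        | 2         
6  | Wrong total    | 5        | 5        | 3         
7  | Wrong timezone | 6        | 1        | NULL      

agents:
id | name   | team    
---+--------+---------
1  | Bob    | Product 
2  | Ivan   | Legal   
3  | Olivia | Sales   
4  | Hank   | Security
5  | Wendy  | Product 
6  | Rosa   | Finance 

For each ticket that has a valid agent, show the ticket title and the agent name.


INNER JOIN keeps only tickets rows whose agent_id matches an id in agents. Walk through each ticket:
  - ticket 1 (Off by one): agent_id=4 -> matches Hank
  - ticket 2 (Stale cache): agent_id=NULL, no match -> dropped
  - ticket 3 (Export error): agent_id=2 -> matches Ivan
  - ticket 4 (Missing icon): agent_id=3 -> matches Olivia
  - ticket 5 (Race condition): agent_id=4 -> matches Hank
  - ticket 6 (Wrong total): agent_id=5 -> matches Wendy
  - ticket 7 (Wrong timezone): agent_id=6 -> matches Rosa
So 1 of 7 rows is dropped.

SQL:
SELECT a.title, b.name AS agent
FROM tickets a
INNER JOIN agents b ON a.agent_id = b.id

Result:
title          | agent 
---------------+-------
Off by one     | Hank  
Export error   | Ivan  
Missing icon   | Olivia
Race condition | Hank  
Wrong total    | Wendy 
Wrong timezone | Rosa  


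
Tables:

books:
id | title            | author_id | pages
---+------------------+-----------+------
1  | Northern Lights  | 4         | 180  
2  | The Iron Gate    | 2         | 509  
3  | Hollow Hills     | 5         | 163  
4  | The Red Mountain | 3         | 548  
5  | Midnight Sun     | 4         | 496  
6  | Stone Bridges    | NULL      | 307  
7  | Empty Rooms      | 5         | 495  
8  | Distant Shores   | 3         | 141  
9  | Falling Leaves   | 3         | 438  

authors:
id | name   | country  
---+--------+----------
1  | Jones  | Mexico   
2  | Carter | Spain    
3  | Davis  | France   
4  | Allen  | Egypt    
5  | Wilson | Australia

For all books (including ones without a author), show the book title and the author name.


LEFT JOIN keeps every row from books (the left table); where author_id has no match in authors, the author columns become NULL. Walk through each book:
  - book 1 (Northern Lights): author_id=4 -> matches Allen
  - book 2 (The Iron Gate): author_id=2 -> matches Carter
  - book 3 (Hollow Hills): author_id=5 -> matches Wilson
  - book 4 (The Red Mountain): author_id=3 -> matches Davis
  - book 5 (Midnight Sun): author_id=4 -> matches Allen
  - book 6 (Stone Bridges): author_id=NULL, no match -> kept with NULL
  - book 7 (Empty Rooms): author_id=5 -> matches Wilson
  - book 8 (Distant Shores): author_id=3 -> matches Davis
  - book 9 (Falling Leaves): author_id=3 -> matches Davis
All 9 rows appear; 1 has NULL author.

SQL:
SELECT a.title, b.name AS author
FROM books a
LEFT JOIN authors b ON a.author_id = b.id

Result:
title            | author
-----------------+-------
Northern Lights  | Allen 
The Iron Gate    | Carter
Hollow Hills     | Wilson
The Red Mountain | Davis 
Midnight Sun     | Allen 
Stone Bridges    | NULL  
Empty Rooms      | Wilson
Distant Shores   | Davis 
Falling Leaves   | Davis 


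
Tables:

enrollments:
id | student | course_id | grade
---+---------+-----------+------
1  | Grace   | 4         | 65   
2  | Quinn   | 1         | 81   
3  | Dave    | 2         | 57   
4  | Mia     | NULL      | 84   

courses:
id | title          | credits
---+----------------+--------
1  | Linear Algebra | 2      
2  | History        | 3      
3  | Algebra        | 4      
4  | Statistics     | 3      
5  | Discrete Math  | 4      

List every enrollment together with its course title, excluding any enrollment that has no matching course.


INNER JOIN keeps only enrollments rows whose course_id matches an id in courses. Walk through each enrollment:
  - enrollment 1 (Grace): course_id=4 -> matches Statistics
  - enrollment 2 (Quinn): course_id=1 -> matches Linear Algebra
  - enrollment 3 (Dave): course_id=2 -> matches History
  - enrollment 4 (Mia): course_id=NULL, no match -> dropped
So 1 of 4 rows is dropped.

SQL:
SELECT a.student, b.title AS course
FROM enrollments a
INNER JOIN courses b ON a.course_id = b.id

Result:
student | course        
--------+---------------
Grace   | Statistics    
Quinn   | Linear Algebra
Dave    | History       


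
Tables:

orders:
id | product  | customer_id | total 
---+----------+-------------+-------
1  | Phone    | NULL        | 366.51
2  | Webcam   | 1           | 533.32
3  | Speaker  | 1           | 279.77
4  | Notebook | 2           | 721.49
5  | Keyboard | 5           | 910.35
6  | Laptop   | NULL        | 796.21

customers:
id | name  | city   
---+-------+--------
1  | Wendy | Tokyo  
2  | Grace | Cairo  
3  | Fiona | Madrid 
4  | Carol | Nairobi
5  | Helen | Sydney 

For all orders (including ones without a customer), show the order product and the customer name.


LEFT JOIN keeps every row from orders (the left table); where customer_id has no match in customers, the customer columns become NULL. Walk through each order:
  - order 1 (Phone): customer_id=NULL, no match -> kept with NULL
  - order 2 (Webcam): customer_id=1 -> matches Wendy
  - order 3 (Speaker): customer_id=1 -> matches Wendy
  - order 4 (Notebook): customer_id=2 -> matches Grace
  - order 5 (Keyboard): customer_id=5 -> matches Helen
  - order 6 (Laptop): customer_id=NULL, no match -> kept with NULL
All 6 rows appear; 2 have NULL customer.

SQL:
SELECT a.product, b.name AS customer
FROM orders a
LEFT JOIN customers b ON a.customer_id = b.id

Result:
product  | customer
---------+---------
Phone    | NULL    
Webcam   | Wendy   
Speaker  | Wendy   
Notebook | Grace   
Keyboard | Helen   
Laptop   | NULL    


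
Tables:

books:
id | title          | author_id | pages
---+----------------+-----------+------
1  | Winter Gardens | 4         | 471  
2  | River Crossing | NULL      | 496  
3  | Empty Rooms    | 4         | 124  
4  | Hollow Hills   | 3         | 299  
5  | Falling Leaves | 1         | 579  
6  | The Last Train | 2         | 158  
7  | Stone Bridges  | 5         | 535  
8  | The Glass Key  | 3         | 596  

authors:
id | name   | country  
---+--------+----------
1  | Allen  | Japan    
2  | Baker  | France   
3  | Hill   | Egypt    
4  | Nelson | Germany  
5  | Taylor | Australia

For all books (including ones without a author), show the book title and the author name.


LEFT JOIN keeps every row from books (the left table); where author_id has no match in authors, the author columns become NULL. Walk through each book:
  - book 1 (Winter Gardens): author_id=4 -> matches Nelson
  - book 2 (River Crossing): author_id=NULL, no match -> kept with NULL
  - book 3 (Empty Rooms): author_id=4 -> matches Nelson
  - book 4 (Hollow Hills): author_id=3 -> matches Hill
  - book 5 (Falling Leaves): author_id=1 -> matches Allen
  - book 6 (The Last Train): author_id=2 -> matches Baker
  - book 7 (Stone Bridges): author_id=5 -> matches Taylor
  - book 8 (The Glass Key): author_id=3 -> matches Hill
All 8 rows appear; 1 has NULL author.

SQL:
SELECT a.title, b.name AS author
FROM books a
LEFT JOIN authors b ON a.author_id = b.id

Result:
title          | author
---------------+-------
Winter Gardens | Nelson
River Crossing | NULL  
Empty Rooms    | Nelson
Hollow Hills   | Hill  
Falling Leaves | Allen 
The Last Train | Baker 
Stone Bridges  | Taylor
The Glass Key  | Hill  


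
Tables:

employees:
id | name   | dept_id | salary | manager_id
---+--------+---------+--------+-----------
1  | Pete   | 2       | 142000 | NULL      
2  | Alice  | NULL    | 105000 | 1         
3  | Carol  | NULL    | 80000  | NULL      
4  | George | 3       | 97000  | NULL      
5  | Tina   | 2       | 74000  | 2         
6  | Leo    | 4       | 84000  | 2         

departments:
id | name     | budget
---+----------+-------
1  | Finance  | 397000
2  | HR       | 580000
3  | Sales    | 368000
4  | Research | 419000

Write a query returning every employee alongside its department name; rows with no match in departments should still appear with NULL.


LEFT JOIN keeps every row from employees (the left table); where dept_id has no match in departments, the department columns become NULL. Walk through each employee:
  - employee 1 (Pete): dept_id=2 -> matches HR
  - employee 2 (Alice): dept_id=NULL, no match -> kept with NULL
  - employee 3 (Carol): dept_id=NULL, no match -> kept with NULL
  - employee 4 (George): dept_id=3 -> matches Sales
  - employee 5 (Tina): dept_id=2 -> matches HR
  - employee 6 (Leo): dept_id=4 -> matches Research
All 6 rows appear; 2 have NULL department.

SQL:
SELECT a.name, b.name AS department
FROM employees a
LEFT JOIN departments b ON a.dept_id = b.id

Result:
name   | department
-------+-----------
Pete   | HR        
Alice  | NULL      
Carol  | NULL      
George | Sales     
Tina   | HR        
Leo    | Research  


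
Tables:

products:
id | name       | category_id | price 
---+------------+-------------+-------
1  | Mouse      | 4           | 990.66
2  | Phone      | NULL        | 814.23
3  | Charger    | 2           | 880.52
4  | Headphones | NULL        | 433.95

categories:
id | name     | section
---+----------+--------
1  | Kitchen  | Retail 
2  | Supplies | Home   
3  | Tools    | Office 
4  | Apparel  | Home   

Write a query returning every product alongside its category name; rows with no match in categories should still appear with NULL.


LEFT JOIN keeps every row from products (the left table); where category_id has no match in categories, the category columns become NULL. Walk through each product:
  - product 1 (Mouse): category_id=4 -> matches Apparel
  - product 2 (Phone): category_id=NULL, no match -> kept with NULL
  - product 3 (Charger): category_id=2 -> matches Supplies
  - product 4 (Headphones): category_id=NULL, no match -> kept with NULL
All 4 rows appear; 2 have NULL category.

SQL:
SELECT a.name, b.name AS category
FROM products a
LEFT JOIN categories b ON a.category_id = b.id

Result:
name       | category
-----------+---------
Mouse      | Apparel 
Phone      | NULL    
Charger    | Supplies
Headphones | NULL    


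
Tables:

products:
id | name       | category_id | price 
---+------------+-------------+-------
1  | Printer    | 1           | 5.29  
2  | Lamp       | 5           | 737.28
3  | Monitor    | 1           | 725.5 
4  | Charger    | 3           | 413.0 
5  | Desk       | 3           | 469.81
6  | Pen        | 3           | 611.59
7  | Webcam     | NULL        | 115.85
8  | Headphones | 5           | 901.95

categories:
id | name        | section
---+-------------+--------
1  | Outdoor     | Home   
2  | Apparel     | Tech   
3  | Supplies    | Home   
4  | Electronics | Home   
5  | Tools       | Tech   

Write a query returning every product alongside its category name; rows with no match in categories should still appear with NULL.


LEFT JOIN keeps every row from products (the left table); where category_id has no match in categories, the category columns become NULL. Walk through each product:
  - product 1 (Printer): category_id=1 -> matches Outdoor
  - product 2 (Lamp): category_id=5 -> matches Tools
  - product 3 (Monitor): category_id=1 -> matches Outdoor
  - product 4 (Charger): category_id=3 -> matches Supplies
  - product 5 (Desk): category_id=3 -> matches Supplies
  - product 6 (Pen): category_id=3 -> matches Supplies
  - product 7 (Webcam): category_id=NULL, no match -> kept with NULL
  - product 8 (Headphones): category_id=5 -> matches Tools
All 8 rows appear; 1 has NULL category.

SQL:
SELECT a.name, b.name AS category
FROM products a
LEFT JOIN categories b ON a.category_id = b.id

Result:
name       | category
-----------+---------
Printer    | Outdoor 
Lamp       | Tools   
Monitor    | Outdoor 
Charger    | Supplies
Desk       | Supplies
Pen        | Supplies
Webcam     | NULL    
Headphones | Tools   


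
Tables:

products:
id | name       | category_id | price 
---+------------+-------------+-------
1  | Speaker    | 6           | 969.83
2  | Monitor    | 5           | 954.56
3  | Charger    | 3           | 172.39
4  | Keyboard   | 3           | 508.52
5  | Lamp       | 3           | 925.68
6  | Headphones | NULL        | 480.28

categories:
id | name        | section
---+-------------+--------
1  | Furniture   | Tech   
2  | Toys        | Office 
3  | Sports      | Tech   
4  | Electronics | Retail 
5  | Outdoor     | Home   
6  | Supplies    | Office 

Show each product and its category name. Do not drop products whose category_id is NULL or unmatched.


LEFT JOIN keeps every row from products (the left table); where category_id has no match in categories, the category columns become NULL. Walk through each product:
  - product 1 (Speaker): category_id=6 -> matches Supplies
  - product 2 (Monitor): category_id=5 -> matches Outdoor
  - product 3 (Charger): category_id=3 -> matches Sports
  - product 4 (Keyboard): category_id=3 -> matches Sports
  - product 5 (Lamp): category_id=3 -> matches Sports
  - product 6 (Headphones): category_id=NULL, no match -> kept with NULL
All 6 rows appear; 1 has NULL category.

SQL:
SELECT a.name, b.name AS category
FROM products a
LEFT JOIN categories b ON a.category_id = b.id

Result:
name       | category
-----------+---------
Speaker    | Supplies
Monitor    | Outdoor 
Charger    | Sports  
Keyboard   | Sports  
Lamp       | Sports  
Headphones | NULL    


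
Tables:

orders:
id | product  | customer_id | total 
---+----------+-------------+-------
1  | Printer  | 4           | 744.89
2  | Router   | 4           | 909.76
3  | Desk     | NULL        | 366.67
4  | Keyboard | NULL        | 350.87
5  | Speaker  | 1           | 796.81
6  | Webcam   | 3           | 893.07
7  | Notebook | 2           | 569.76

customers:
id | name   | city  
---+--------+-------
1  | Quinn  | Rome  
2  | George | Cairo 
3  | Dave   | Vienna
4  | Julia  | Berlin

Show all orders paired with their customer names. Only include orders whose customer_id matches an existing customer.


INNER JOIN keeps only orders rows whose customer_id matches an id in customers. Walk through each order:
  - order 1 (Printer): customer_id=4 -> matches Julia
  - order 2 (Router): customer_id=4 -> matches Julia
  - order 3 (Desk): customer_id=NULL, no match -> dropped
  - order 4 (Keyboard): customer_id=NULL, no match -> dropped
  - order 5 (Speaker): customer_id=1 -> matches Quinn
  - order 6 (Webcam): customer_id=3 -> matches Dave
  - order 7 (Notebook): customer_id=2 -> matches George
So 2 of 7 rows are dropped.

SQL:
SELECT a.product, b.name AS customer
FROM orders a
INNER JOIN customers b ON a.customer_id = b.id

Result:
product  | customer
---------+---------
Printer  | Julia   
Router   | Julia   
Speaker  | Quinn   
Webcam   | Dave    
Notebook | George  


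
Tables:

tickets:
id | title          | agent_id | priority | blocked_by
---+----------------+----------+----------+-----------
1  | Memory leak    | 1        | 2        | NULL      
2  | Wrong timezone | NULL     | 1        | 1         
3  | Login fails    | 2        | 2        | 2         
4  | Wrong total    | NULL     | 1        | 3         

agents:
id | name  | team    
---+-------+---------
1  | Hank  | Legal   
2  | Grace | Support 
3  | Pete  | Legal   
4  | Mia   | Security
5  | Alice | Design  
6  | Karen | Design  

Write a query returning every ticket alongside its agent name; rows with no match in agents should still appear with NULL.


LEFT JOIN keeps every row from tickets (the left table); where agent_id has no match in agents, the agent columns become NULL. Walk through each ticket:
  - ticket 1 (Memory leak): agent_id=1 -> matches Hank
  - ticket 2 (Wrong timezone): agent_id=NULL, no match -> kept with NULL
  - ticket 3 (Login fails): agent_id=2 -> matches Grace
  - ticket 4 (Wrong total): agent_id=NULL, no match -> kept with NULL
All 4 rows appear; 2 have NULL agent.

SQL:
SELECT a.title, b.name AS agent
FROM tickets a
LEFT JOIN agents b ON a.agent_id = b.id

Result:
title          | agent
---------------+------
Memory leak    | Hank 
Wrong timezone | NULL 
Login fails    | Grace
Wrong total    | NULL 


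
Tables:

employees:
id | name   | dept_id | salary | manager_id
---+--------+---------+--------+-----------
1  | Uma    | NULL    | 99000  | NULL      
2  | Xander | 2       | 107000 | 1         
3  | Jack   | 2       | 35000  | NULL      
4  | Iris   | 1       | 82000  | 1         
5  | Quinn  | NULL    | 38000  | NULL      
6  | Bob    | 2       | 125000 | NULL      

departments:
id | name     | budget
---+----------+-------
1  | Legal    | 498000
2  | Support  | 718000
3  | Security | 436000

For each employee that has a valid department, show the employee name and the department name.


INNER JOIN keeps only employees rows whose dept_id matches an id in departments. Walk through each employee:
  - employee 1 (Uma): dept_id=NULL, no match -> dropped
  - employee 2 (Xander): dept_id=2 -> matches Support
  - employee 3 (Jack): dept_id=2 -> matches Support
  - employee 4 (Iris): dept_id=1 -> matches Legal
  - employee 5 (Quinn): dept_id=NULL, no match -> dropped
  - employee 6 (Bob): dept_id=2 -> matches Support
So 2 of 6 rows are dropped.

SQL:
SELECT a.name, b.name AS department
FROM employees a
INNER JOIN departments b ON a.dept_id = b.id

Result:
name   | department
-------+-----------
Xander | Support   
Jack   | Support   
Iris   | Legal     
Bob    | Support   


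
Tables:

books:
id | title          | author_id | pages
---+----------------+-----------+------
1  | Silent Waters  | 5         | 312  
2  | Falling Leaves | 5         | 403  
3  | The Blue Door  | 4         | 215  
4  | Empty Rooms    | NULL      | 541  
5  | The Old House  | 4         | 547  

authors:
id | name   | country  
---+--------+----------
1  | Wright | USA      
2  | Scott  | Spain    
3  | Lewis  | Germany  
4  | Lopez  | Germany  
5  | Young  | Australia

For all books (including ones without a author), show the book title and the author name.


LEFT JOIN keeps every row from books (the left table); where author_id has no match in authors, the author columns become NULL. Walk through each book:
  - book 1 (Silent Waters): author_id=5 -> matches Young
  - book 2 (Falling Leaves): author_id=5 -> matches Young
  - book 3 (The Blue Door): author_id=4 -> matches Lopez
  - book 4 (Empty Rooms): author_id=NULL, no match -> kept with NULL
  - book 5 (The Old House): author_id=4 -> matches Lopez
All 5 rows appear; 1 has NULL author.

SQL:
SELECT a.title, b.name AS author
FROM books a
LEFT JOIN authors b ON a.author_id = b.id

Result:
title          | author
---------------+-------
Silent Waters  | Young 
Falling Leaves | Young 
The Blue Door  | Lopez 
Empty Rooms    | NULL  
The Old House  | Lopez 
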